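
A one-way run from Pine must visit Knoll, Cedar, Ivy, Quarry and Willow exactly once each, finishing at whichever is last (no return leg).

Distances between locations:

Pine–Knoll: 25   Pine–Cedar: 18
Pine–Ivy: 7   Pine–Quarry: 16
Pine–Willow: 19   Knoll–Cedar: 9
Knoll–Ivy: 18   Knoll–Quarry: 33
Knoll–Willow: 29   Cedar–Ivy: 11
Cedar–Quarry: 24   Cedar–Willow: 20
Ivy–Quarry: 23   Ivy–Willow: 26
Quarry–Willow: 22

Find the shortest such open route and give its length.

There are 5! = 120 possible orderings.
Pine→Knoll→Cedar→Ivy→Quarry→Willow: 25+9+11+23+22 = 90
Pine→Knoll→Cedar→Ivy→Willow→Quarry: 25+9+11+26+22 = 93
Pine→Knoll→Cedar→Quarry→Ivy→Willow: 25+9+24+23+26 = 107
Pine→Knoll→Cedar→Quarry→Willow→Ivy: 25+9+24+22+26 = 106
Pine→Knoll→Cedar→Willow→Ivy→Quarry: 25+9+20+26+23 = 103
Pine→Knoll→Cedar→Willow→Quarry→Ivy: 25+9+20+22+23 = 99
Pine→Knoll→Ivy→Cedar→Quarry→Willow: 25+18+11+24+22 = 100
Pine→Knoll→Ivy→Cedar→Willow→Quarry: 25+18+11+20+22 = 96
Pine→Knoll→Ivy→Quarry→Cedar→Willow: 25+18+23+24+20 = 110
Pine→Knoll→Ivy→Quarry→Willow→Cedar: 25+18+23+22+20 = 108
Pine→Knoll→Ivy→Willow→Cedar→Quarry: 25+18+26+20+24 = 113
Pine→Knoll→Ivy→Willow→Quarry→Cedar: 25+18+26+22+24 = 115
Pine→Knoll→Quarry→Cedar→Ivy→Willow: 25+33+24+11+26 = 119
Pine→Knoll→Quarry→Cedar→Willow→Ivy: 25+33+24+20+26 = 128
… (106 more)
Pine→Ivy→Knoll→Cedar→Willow→Quarry: 7+18+9+20+22 = 76  ← best
The minimum is 76.
One shortest path: Pine → Ivy → Knoll → Cedar → Willow → Quarry.

Shortest open route: 76.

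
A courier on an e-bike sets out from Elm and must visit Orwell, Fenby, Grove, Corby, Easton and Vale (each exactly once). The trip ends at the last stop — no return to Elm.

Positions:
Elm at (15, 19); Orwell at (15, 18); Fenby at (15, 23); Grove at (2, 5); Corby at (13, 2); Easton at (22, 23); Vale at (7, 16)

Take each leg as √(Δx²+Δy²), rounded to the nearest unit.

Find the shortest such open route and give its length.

There are 6! = 720 possible orderings.
Elm → Orwell → Fenby → Grove → Corby → Easton → Vale: 1+5+22+11+23+17 = 79
Elm → Orwell → Fenby → Grove → Corby → Vale → Easton: 1+5+22+11+15+17 = 71
Elm → Orwell → Fenby → Grove → Easton → Corby → Vale: 1+5+22+27+23+15 = 93
Elm → Orwell → Fenby → Grove → Easton → Vale → Corby: 1+5+22+27+17+15 = 87
Elm → Orwell → Fenby → Grove → Vale → Corby → Easton: 1+5+22+12+15+23 = 78
Elm → Orwell → Fenby → Grove → Vale → Easton → Corby: 1+5+22+12+17+23 = 80
Elm → Orwell → Fenby → Corby → Grove → Easton → Vale: 1+5+21+11+27+17 = 82
Elm → Orwell → Fenby → Corby → Grove → Vale → Easton: 1+5+21+11+12+17 = 67
… (712 more)
Elm → Orwell → Easton → Fenby → Vale → Grove → Corby: 1+9+7+11+12+11 = 51  ← best
The minimum is 51.
One shortest path: Elm → Orwell → Easton → Fenby → Vale → Grove → Corby.

Shortest open route: 51.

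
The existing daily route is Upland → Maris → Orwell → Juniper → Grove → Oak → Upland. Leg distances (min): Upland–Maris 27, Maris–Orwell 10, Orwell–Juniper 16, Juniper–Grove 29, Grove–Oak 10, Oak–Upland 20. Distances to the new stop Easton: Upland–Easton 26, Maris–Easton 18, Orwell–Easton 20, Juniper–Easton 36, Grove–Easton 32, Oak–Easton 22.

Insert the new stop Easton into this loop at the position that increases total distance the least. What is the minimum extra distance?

Insertion cost between consecutive stops i–j is d(i,Easton) + d(Easton,j) − d(i,j):
  between Upland and Maris: 26 + 18 − 27 = 17
  between Maris and Orwell: 18 + 20 − 10 = 28
  between Orwell and Juniper: 20 + 36 − 16 = 40
  between Juniper and Grove: 36 + 32 − 29 = 39
  between Grove and Oak: 32 + 22 − 10 = 44
  between Oak and Upland: 22 + 26 − 20 = 28
Cheapest insertion is between Upland and Maris, adding 17.
New total = 112 + 17 = 129.

+17 min — insert Easton between Upland and Maris.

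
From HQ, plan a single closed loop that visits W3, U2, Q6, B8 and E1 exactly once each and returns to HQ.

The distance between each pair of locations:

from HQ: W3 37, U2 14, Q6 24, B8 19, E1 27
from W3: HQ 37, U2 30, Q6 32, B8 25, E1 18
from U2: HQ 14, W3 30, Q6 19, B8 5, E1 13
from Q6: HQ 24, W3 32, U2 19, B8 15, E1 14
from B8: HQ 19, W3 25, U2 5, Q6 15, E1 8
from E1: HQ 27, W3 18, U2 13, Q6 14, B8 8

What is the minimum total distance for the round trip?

Shortest round trip = 100.

With 5 stops there are 5!/2 = 60 distinct round trips (a route and its reverse cost the same).
HQ → W3 → U2 → Q6 → B8 → E1 → HQ: 37+30+19+15+8+27 = 136
HQ → W3 → U2 → Q6 → E1 → B8 → HQ: 37+30+19+14+8+19 = 127
HQ → W3 → U2 → B8 → Q6 → E1 → HQ: 37+30+5+15+14+27 = 128
HQ → W3 → U2 → B8 → E1 → Q6 → HQ: 37+30+5+8+14+24 = 118
HQ → W3 → U2 → E1 → Q6 → B8 → HQ: 37+30+13+14+15+19 = 128
HQ → W3 → U2 → E1 → B8 → Q6 → HQ: 37+30+13+8+15+24 = 127
HQ → W3 → Q6 → U2 → B8 → E1 → HQ: 37+32+19+5+8+27 = 128
HQ → W3 → Q6 → U2 → E1 → B8 → HQ: 37+32+19+13+8+19 = 128
HQ → W3 → Q6 → B8 → U2 → E1 → HQ: 37+32+15+5+13+27 = 129
HQ → W3 → Q6 → B8 → E1 → U2 → HQ: 37+32+15+8+13+14 = 119
HQ → W3 → Q6 → E1 → U2 → B8 → HQ: 37+32+14+13+5+19 = 120
HQ → W3 → Q6 → E1 → B8 → U2 → HQ: 37+32+14+8+5+14 = 110
HQ → W3 → B8 → U2 → Q6 → E1 → HQ: 37+25+5+19+14+27 = 127
HQ → W3 → B8 → U2 → E1 → Q6 → HQ: 37+25+5+13+14+24 = 118
… (46 more)
HQ → U2 → B8 → W3 → E1 → Q6 → HQ: 14+5+25+18+14+24 = 100  ← best
The minimum is 100.
One optimal route: HQ → U2 → B8 → W3 → E1 → Q6 → HQ (or its reverse).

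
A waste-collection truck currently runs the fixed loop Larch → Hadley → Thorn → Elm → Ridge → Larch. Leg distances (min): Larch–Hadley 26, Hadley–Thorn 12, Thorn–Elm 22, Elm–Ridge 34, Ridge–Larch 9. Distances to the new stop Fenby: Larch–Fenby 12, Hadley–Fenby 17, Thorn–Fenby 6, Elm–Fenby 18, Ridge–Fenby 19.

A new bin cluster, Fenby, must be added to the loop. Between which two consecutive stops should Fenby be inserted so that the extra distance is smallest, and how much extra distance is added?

Insertion cost between consecutive stops i–j is d(i,Fenby) + d(Fenby,j) − d(i,j):
  between Larch and Hadley: 12 + 17 − 26 = 3
  between Hadley and Thorn: 17 + 6 − 12 = 11
  between Thorn and Elm: 6 + 18 − 22 = 2
  between Elm and Ridge: 18 + 19 − 34 = 3
  between Ridge and Larch: 19 + 12 − 9 = 22
Cheapest insertion is between Thorn and Elm, adding 2.
New total = 103 + 2 = 105.

+2 min — insert Fenby between Thorn and Elm.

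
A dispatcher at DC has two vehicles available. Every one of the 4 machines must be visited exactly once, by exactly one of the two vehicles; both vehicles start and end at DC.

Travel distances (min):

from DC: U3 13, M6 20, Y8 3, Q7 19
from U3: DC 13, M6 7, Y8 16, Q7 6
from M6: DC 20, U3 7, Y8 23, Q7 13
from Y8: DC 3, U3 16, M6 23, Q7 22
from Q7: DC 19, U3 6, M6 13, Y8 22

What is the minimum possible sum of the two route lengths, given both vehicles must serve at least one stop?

Minimum combined distance: 58 min.

Try each way of splitting the stops between the two vehicles (each non-empty) and, for each split, find the best tour for each vehicle:
  {U3} + {M6, Y8, Q7}: 26 + 58 = 84
  {M6} + {U3, Y8, Q7}: 40 + 44 = 84
  {U3, M6} + {Y8, Q7}: 40 + 44 = 84
  {Y8} + {U3, M6, Q7}: 6 + 52 = 58
  {U3, Y8} + {M6, Q7}: 32 + 52 = 84
  {M6, Y8} + {U3, Q7}: 46 + 38 = 84
  … (7 splits in total)
Best: vehicle 1 DC → Y8 → DC = 6; vehicle 2 DC → U3 → M6 → Q7 → DC = 52; combined 58.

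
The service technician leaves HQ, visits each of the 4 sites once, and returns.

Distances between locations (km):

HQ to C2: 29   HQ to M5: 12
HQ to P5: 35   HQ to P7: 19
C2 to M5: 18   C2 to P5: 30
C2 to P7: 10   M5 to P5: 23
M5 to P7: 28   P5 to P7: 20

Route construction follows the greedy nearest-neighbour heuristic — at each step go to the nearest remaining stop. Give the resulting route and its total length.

95 km along HQ → M5 → C2 → P7 → P5 → HQ.

From HQ: distances to unvisited — M5=12, P7=19, C2=29, P5=35. Nearest is M5 (12).
From M5: distances to unvisited — C2=18, P5=23, P7=28. Nearest is C2 (18).
From C2: distances to unvisited — P7=10, P5=30. Nearest is P7 (10).
From P7: distances to unvisited — P5=20. Nearest is P5 (20).
Return P5→HQ: 35.
Total = 12 + 18 + 10 + 20 + 35 = 95.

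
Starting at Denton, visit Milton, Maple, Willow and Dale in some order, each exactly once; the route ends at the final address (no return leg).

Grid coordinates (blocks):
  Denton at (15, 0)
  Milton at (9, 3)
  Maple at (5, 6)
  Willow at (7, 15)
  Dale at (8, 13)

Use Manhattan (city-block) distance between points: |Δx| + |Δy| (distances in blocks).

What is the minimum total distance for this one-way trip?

Minimum one-way distance = 29 blocks.

There are 4! = 24 possible orderings.
Denton→Milton→Maple→Willow→Dale: 9+7+11+3 = 30
Denton→Milton→Maple→Dale→Willow: 9+7+10+3 = 29
Denton→Milton→Willow→Maple→Dale: 9+14+11+10 = 44
Denton→Milton→Willow→Dale→Maple: 9+14+3+10 = 36
Denton→Milton→Dale→Maple→Willow: 9+11+10+11 = 41
Denton→Milton→Dale→Willow→Maple: 9+11+3+11 = 34
Denton→Maple→Milton→Willow→Dale: 16+7+14+3 = 40
Denton→Maple→Milton→Dale→Willow: 16+7+11+3 = 37
Denton→Maple→Willow→Milton→Dale: 16+11+14+11 = 52
Denton→Maple→Willow→Dale→Milton: 16+11+3+11 = 41
Denton→Maple→Dale→Milton→Willow: 16+10+11+14 = 51
Denton→Maple→Dale→Willow→Milton: 16+10+3+14 = 43
Denton→Willow→Milton→Maple→Dale: 23+14+7+10 = 54
Denton→Willow→Milton→Dale→Maple: 23+14+11+10 = 58
… (10 more)
The minimum is 29.
One shortest path: Denton → Milton → Maple → Dale → Willow.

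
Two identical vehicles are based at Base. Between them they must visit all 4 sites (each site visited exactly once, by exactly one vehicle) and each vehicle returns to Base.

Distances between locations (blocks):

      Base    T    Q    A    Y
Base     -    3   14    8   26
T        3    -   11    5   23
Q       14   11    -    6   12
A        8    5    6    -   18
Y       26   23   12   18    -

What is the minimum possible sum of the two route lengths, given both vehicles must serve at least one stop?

There are 2^3 − 1 = 7 ways to divide the 4 stops into two non-empty groups. For each, the best each vehicle can do is its own shortest tour through its group:
  {T} + {Q, A, Y}: 6 + 52 = 58
  {Q} + {T, A, Y}: 28 + 52 = 80
  {T, Q} + {A, Y}: 28 + 52 = 80
  {A} + {T, Q, Y}: 16 + 52 = 68
  {T, A} + {Q, Y}: 16 + 52 = 68
  {Q, A} + {T, Y}: 28 + 52 = 80
  … (7 splits in total)
Best: vehicle 1 Base → T → Base = 6; vehicle 2 Base → Q → Y → A → Base = 52; combined 58.

Minimum combined distance: 58 blocks.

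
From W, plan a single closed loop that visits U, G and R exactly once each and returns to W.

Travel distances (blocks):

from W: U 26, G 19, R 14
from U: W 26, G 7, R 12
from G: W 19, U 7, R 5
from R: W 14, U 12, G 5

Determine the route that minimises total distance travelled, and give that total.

Minimum total distance: 52 blocks.

W→U→G→R→W: 26+7+5+14 = 52
W→U→R→G→W: 26+12+5+19 = 62
W→G→U→R→W: 19+7+12+14 = 52
The minimum is 52.
One optimal route: W → U → G → R → W (or its reverse).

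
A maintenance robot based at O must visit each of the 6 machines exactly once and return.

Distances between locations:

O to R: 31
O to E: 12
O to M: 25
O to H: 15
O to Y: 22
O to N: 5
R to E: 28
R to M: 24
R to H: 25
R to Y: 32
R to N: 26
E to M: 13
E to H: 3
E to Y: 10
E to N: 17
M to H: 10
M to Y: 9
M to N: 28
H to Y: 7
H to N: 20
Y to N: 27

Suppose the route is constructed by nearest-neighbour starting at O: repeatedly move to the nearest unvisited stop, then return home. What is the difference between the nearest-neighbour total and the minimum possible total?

From O: N=5, E=12, H=15, Y=22, M=25, R=31 → choose N (5).
From N: E=17, H=20, R=26, Y=27, M=28 → choose E (17).
From E: H=3, Y=10, M=13, R=28 → choose H (3).
From H: Y=7, M=10, R=25 → choose Y (7).
From Y: M=9, R=32 → choose M (9).
From M: R=24 → choose R (24).
NN route O → N → E → H → Y → M → R → O costs 96.
Optimal: O → E → H → Y → M → R → N → O costs 86 (by enumerating all 360 distinct tours).
Excess = 96 − 86 = 10.

10 longer than the optimal tour.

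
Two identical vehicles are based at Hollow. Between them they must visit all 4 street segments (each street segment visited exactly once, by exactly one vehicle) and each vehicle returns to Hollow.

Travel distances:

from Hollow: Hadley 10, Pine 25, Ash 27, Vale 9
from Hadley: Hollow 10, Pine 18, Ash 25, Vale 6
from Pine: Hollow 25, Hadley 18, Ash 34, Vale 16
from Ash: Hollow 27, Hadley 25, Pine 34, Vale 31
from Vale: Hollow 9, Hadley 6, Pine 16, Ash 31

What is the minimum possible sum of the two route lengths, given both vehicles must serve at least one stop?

Minimum combined distance: 106.

There are 2^3 − 1 = 7 ways to divide the 4 stops into two non-empty groups. For each, the best each vehicle can do is its own shortest tour through its group:
  {Hadley} + {Pine, Ash, Vale}: 20 + 86 = 106
  {Pine} + {Hadley, Ash, Vale}: 50 + 67 = 117
  {Hadley, Pine} + {Ash, Vale}: 53 + 67 = 120
  {Ash} + {Hadley, Pine, Vale}: 54 + 53 = 107
  {Hadley, Ash} + {Pine, Vale}: 62 + 50 = 112
  {Pine, Ash} + {Hadley, Vale}: 86 + 25 = 111
  … (7 splits in total)
Best: vehicle 1 Hollow → Hadley → Hollow = 20; vehicle 2 Hollow → Ash → Pine → Vale → Hollow = 86; combined 106.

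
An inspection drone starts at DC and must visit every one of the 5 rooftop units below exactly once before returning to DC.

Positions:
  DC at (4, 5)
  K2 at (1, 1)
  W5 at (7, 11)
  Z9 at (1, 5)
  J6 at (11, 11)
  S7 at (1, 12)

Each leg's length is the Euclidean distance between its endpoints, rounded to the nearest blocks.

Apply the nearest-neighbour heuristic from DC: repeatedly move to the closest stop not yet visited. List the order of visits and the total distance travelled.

DC → [Z9:3 / K2:5 / W5:7 / S7:8 / J6:9] → Z9 (3)
Z9 → [K2:4 / S7:7 / W5:8 / J6:12] → K2 (4)
K2 → [S7:11 / W5:12 / J6:14] → S7 (11)
S7 → [W5:6 / J6:10] → W5 (6)
W5 → [J6:4] → J6 (4)
Return J6→DC: 9.
Total = 3 + 4 + 11 + 6 + 4 + 9 = 37.

Nearest-neighbour total = 37 blocks; route DC → Z9 → K2 → S7 → W5 → J6 → DC.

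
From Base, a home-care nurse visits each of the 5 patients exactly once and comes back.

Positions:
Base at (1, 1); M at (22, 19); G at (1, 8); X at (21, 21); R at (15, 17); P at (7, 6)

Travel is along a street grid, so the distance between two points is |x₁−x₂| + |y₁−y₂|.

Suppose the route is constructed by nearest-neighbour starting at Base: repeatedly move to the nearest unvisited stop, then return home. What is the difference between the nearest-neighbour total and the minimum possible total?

4 longer than the optimal tour.

Base: G=7, P=11, R=30, M=39, X=40 ⇒ G
G: P=8, R=23, M=32, X=33 ⇒ P
P: R=19, M=28, X=29 ⇒ R
R: M=9, X=10 ⇒ M
M: X=3 ⇒ X
NN route Base → G → P → R → M → X → Base costs 86.
Optimal: Base → G → M → X → R → P → Base costs 82 (by enumerating all 60 distinct tours).
Excess = 86 − 82 = 4.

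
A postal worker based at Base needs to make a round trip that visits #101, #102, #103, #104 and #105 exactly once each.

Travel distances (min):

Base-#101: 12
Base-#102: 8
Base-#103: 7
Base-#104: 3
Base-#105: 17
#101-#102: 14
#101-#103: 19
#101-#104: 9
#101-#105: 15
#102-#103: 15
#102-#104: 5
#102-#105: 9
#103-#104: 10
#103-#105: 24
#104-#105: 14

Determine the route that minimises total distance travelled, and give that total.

58 min — the shortest possible round trip.

There are 60 distinct closed tours to check (reversals are equivalent).
Base → #101 → #102 → #103 → #104 → #105 → Base: 12+14+15+10+14+17 = 82
Base → #101 → #102 → #103 → #105 → #104 → Base: 12+14+15+24+14+3 = 82
Base → #101 → #102 → #104 → #103 → #105 → Base: 12+14+5+10+24+17 = 82
Base → #101 → #102 → #104 → #105 → #103 → Base: 12+14+5+14+24+7 = 76
Base → #101 → #102 → #105 → #103 → #104 → Base: 12+14+9+24+10+3 = 72
Base → #101 → #102 → #105 → #104 → #103 → Base: 12+14+9+14+10+7 = 66
Base → #101 → #103 → #102 → #104 → #105 → Base: 12+19+15+5+14+17 = 82
Base → #101 → #103 → #102 → #105 → #104 → Base: 12+19+15+9+14+3 = 72
Base → #101 → #103 → #104 → #102 → #105 → Base: 12+19+10+5+9+17 = 72
Base → #101 → #103 → #104 → #105 → #102 → Base: 12+19+10+14+9+8 = 72
Base → #101 → #103 → #105 → #102 → #104 → Base: 12+19+24+9+5+3 = 72
Base → #101 → #103 → #105 → #104 → #102 → Base: 12+19+24+14+5+8 = 82
Base → #101 → #104 → #102 → #103 → #105 → Base: 12+9+5+15+24+17 = 82
Base → #101 → #104 → #102 → #105 → #103 → Base: 12+9+5+9+24+7 = 66
… (46 more)
Base → #101 → #105 → #102 → #104 → #103 → Base: 12+15+9+5+10+7 = 58  ← best
The minimum is 58.
One optimal route: Base → #101 → #105 → #102 → #104 → #103 → Base (or its reverse).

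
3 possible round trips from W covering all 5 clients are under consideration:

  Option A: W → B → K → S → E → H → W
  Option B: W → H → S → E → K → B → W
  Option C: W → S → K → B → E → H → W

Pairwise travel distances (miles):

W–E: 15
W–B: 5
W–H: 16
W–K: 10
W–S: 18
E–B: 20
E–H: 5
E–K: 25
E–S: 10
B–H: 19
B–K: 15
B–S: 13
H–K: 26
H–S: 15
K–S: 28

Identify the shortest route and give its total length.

Option A: 5 + 15 + 28 + 10 + 5 + 16 = 79
Option B: 16 + 15 + 10 + 25 + 15 + 5 = 86
Option C: 18 + 28 + 15 + 20 + 5 + 16 = 102

Shortest is Option A, total 79 miles.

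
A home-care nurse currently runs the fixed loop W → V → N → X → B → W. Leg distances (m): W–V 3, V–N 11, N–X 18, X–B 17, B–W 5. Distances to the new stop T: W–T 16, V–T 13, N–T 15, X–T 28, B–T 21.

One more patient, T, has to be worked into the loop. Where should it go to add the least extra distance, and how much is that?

Minimum extra distance: 17 m, inserting T between V and N.

Insertion cost between consecutive stops i–j is d(i,T) + d(T,j) − d(i,j):
  between W and V: 16 + 13 − 3 = 26
  between V and N: 13 + 15 − 11 = 17
  between N and X: 15 + 28 − 18 = 25
  between X and B: 28 + 21 − 17 = 32
  between B and W: 21 + 16 − 5 = 32
Cheapest insertion is between V and N, adding 17.
New total = 54 + 17 = 71.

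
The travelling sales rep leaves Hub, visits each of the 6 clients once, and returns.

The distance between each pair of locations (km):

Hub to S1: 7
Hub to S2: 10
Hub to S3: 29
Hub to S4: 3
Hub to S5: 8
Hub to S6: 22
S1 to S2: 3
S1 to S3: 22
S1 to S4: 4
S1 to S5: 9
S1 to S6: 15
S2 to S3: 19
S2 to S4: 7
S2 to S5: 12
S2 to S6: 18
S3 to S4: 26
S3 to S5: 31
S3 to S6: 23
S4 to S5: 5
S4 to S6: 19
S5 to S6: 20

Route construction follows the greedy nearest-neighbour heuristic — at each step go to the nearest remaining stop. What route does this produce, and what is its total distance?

Hub → [S4:3 / S1:7 / S5:8 / S2:10 / S6:22 / S3:29] → S4 (3)
S4 → [S1:4 / S5:5 / S2:7 / S6:19 / S3:26] → S1 (4)
S1 → [S2:3 / S5:9 / S6:15 / S3:22] → S2 (3)
S2 → [S5:12 / S6:18 / S3:19] → S5 (12)
S5 → [S6:20 / S3:31] → S6 (20)
S6 → [S3:23] → S3 (23)
Return S3→Hub: 29.
Total = 3 + 4 + 3 + 12 + 20 + 23 + 29 = 94.

Nearest-neighbour total = 94 km; route Hub → S4 → S1 → S2 → S5 → S6 → S3 → Hub.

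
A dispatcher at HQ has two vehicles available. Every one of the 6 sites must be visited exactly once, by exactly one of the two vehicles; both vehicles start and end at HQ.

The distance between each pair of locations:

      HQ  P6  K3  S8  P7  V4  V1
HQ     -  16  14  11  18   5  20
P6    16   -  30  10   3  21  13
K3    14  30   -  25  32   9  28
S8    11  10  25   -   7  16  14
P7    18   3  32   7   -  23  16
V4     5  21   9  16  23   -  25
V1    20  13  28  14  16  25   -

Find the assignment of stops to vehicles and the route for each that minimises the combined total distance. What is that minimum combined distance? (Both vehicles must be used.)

Minimum combined distance: 82.

Try each way of splitting the stops between the two vehicles (each non-empty) and, for each split, find the best tour for each vehicle:
  {P6} + {K3, S8, P7, V4, V1}: 32 + 76 = 108
  {K3} + {P6, S8, P7, V4, V1}: 28 + 64 = 92
  {P6, K3} + {S8, P7, V4, V1}: 60 + 64 = 124
  {S8} + {P6, K3, P7, V4, V1}: 22 + 76 = 98
  {P6, S8} + {K3, P7, V4, V1}: 37 + 76 = 113
  {K3, S8} + {P6, P7, V4, V1}: 50 + 64 = 114
  … (31 splits in total)
  {K3, V4} + {P6, S8, P7, V1}: 28 + 54 = 82  ← best
Best: vehicle 1 HQ → K3 → V4 → HQ = 28; vehicle 2 HQ → S8 → P7 → P6 → V1 → HQ = 54; combined 82.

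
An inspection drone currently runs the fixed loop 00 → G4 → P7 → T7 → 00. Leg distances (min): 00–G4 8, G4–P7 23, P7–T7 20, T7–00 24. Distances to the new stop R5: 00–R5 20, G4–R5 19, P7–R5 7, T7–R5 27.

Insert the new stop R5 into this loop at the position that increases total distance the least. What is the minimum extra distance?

Adding 3 min by placing R5 on the G4–P7 leg.

Insertion cost between consecutive stops i–j is d(i,R5) + d(R5,j) − d(i,j):
  between 00 and G4: 20 + 19 − 8 = 31
  between G4 and P7: 19 + 7 − 23 = 3
  between P7 and T7: 7 + 27 − 20 = 14
  between T7 and 00: 27 + 20 − 24 = 23
Cheapest insertion is between G4 and P7, adding 3.
New total = 75 + 3 = 78.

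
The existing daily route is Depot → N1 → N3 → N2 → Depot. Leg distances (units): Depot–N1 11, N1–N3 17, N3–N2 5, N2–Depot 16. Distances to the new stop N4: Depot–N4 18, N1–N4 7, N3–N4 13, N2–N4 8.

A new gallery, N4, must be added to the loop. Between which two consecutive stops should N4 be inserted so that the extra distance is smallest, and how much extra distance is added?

Insertion cost between consecutive stops i–j is d(i,N4) + d(N4,j) − d(i,j):
  between Depot and N1: 18 + 7 − 11 = 14
  between N1 and N3: 7 + 13 − 17 = 3
  between N3 and N2: 13 + 8 − 5 = 16
  between N2 and Depot: 8 + 18 − 16 = 10
Cheapest insertion is between N1 and N3, adding 3.
New total = 49 + 3 = 52.

Adding 3 by placing N4 on the N1–N3 leg.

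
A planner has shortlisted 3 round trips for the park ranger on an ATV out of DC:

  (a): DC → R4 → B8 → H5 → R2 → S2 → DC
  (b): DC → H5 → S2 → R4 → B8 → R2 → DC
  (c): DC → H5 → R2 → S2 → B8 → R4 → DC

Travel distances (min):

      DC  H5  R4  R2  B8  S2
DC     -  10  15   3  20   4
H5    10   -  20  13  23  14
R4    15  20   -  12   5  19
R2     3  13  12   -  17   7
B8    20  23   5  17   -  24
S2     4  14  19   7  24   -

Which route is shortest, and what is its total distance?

(a): 15 + 5 + 23 + 13 + 7 + 4 = 67
(b): 10 + 14 + 19 + 5 + 17 + 3 = 68
(c): 10 + 13 + 7 + 24 + 5 + 15 = 74

67 min — (a) is the shortest.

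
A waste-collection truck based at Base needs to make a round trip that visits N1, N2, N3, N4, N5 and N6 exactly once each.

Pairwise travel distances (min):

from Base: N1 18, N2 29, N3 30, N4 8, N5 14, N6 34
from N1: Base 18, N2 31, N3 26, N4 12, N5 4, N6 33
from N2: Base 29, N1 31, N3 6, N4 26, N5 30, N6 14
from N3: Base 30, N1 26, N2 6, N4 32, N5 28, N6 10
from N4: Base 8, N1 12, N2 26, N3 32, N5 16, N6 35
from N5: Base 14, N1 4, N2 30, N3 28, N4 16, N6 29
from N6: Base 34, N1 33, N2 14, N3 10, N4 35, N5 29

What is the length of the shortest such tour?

With 6 stops there are 6!/2 = 360 distinct round trips (a route and its reverse cost the same).
Base - N1 - N2 - N3 - N4 - N5 - N6 - Base: 18+31+6+32+16+29+34 = 166
Base - N1 - N2 - N3 - N4 - N6 - N5 - Base: 18+31+6+32+35+29+14 = 165
Base - N1 - N2 - N3 - N5 - N4 - N6 - Base: 18+31+6+28+16+35+34 = 168
Base - N1 - N2 - N3 - N5 - N6 - N4 - Base: 18+31+6+28+29+35+8 = 155
Base - N1 - N2 - N3 - N6 - N4 - N5 - Base: 18+31+6+10+35+16+14 = 130
Base - N1 - N2 - N3 - N6 - N5 - N4 - Base: 18+31+6+10+29+16+8 = 118
Base - N1 - N2 - N4 - N3 - N5 - N6 - Base: 18+31+26+32+28+29+34 = 198
Base - N1 - N2 - N4 - N3 - N6 - N5 - Base: 18+31+26+32+10+29+14 = 160
… (352 more)
Base - N2 - N3 - N6 - N5 - N1 - N4 - Base: 29+6+10+29+4+12+8 = 98  ← best
The minimum is 98.
One optimal route: Base → N2 → N3 → N6 → N5 → N1 → N4 → Base (or its reverse).

Shortest round trip = 98 min.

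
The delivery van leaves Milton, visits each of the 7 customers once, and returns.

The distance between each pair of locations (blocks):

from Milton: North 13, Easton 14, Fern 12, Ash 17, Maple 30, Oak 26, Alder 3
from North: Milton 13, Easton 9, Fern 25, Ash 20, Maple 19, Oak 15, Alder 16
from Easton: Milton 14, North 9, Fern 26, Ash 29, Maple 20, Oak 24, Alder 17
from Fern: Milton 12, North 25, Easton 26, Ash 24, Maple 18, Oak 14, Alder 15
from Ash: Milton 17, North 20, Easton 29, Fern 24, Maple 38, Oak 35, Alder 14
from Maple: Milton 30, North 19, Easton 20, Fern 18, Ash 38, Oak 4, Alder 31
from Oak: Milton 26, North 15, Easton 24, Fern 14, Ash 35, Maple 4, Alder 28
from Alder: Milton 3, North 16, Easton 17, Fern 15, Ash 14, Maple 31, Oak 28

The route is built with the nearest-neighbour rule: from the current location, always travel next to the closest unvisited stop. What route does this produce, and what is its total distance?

Total distance 96 blocks via the nearest-neighbour route Milton → Alder → Ash → North → Easton → Maple → Oak → Fern → Milton.

At Milton the remaining stops are Alder 3, Fern 12, North 13, Easton 14, Ash 17, Oak 26, Maple 30; go to Alder.
At Alder the remaining stops are Ash 14, Fern 15, North 16, Easton 17, Oak 28, Maple 31; go to Ash.
At Ash the remaining stops are North 20, Fern 24, Easton 29, Oak 35, Maple 38; go to North.
At North the remaining stops are Easton 9, Oak 15, Maple 19, Fern 25; go to Easton.
At Easton the remaining stops are Maple 20, Oak 24, Fern 26; go to Maple.
At Maple the remaining stops are Oak 4, Fern 18; go to Oak.
At Oak the remaining stops are Fern 14; go to Fern.
Return Fern→Milton: 12.
Total = 3 + 14 + 20 + 9 + 20 + 4 + 14 + 12 = 96.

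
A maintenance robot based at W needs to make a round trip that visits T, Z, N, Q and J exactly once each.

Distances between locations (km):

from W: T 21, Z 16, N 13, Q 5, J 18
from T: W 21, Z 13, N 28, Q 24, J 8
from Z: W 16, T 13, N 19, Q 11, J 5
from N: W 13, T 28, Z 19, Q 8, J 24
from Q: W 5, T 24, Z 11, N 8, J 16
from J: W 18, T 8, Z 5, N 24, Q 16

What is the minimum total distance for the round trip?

66 km — the shortest possible round trip.

With 5 stops there are 5!/2 = 60 distinct round trips (a route and its reverse cost the same).
W - T - Z - N - Q - J - W: 21+13+19+8+16+18 = 95
W - T - Z - N - J - Q - W: 21+13+19+24+16+5 = 98
W - T - Z - Q - N - J - W: 21+13+11+8+24+18 = 95
W - T - Z - Q - J - N - W: 21+13+11+16+24+13 = 98
W - T - Z - J - N - Q - W: 21+13+5+24+8+5 = 76
W - T - Z - J - Q - N - W: 21+13+5+16+8+13 = 76
W - T - N - Z - Q - J - W: 21+28+19+11+16+18 = 113
W - T - N - Z - J - Q - W: 21+28+19+5+16+5 = 94
W - T - N - Q - Z - J - W: 21+28+8+11+5+18 = 91
W - T - N - Q - J - Z - W: 21+28+8+16+5+16 = 94
W - T - N - J - Z - Q - W: 21+28+24+5+11+5 = 94
W - T - N - J - Q - Z - W: 21+28+24+16+11+16 = 116
W - T - Q - Z - N - J - W: 21+24+11+19+24+18 = 117
W - T - Q - Z - J - N - W: 21+24+11+5+24+13 = 98
… (46 more)
W - T - J - Z - N - Q - W: 21+8+5+19+8+5 = 66  ← best
The minimum is 66.
One optimal route: W → T → J → Z → N → Q → W (or its reverse).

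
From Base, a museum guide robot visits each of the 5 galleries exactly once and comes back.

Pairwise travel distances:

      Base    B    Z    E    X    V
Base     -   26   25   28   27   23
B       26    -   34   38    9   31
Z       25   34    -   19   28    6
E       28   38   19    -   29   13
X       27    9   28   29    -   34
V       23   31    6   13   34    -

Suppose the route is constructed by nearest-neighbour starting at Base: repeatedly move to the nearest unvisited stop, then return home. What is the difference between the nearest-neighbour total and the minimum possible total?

Excess over optimum: 4.

From Base: V=23, Z=25, B=26, X=27, E=28 → choose V (23).
From V: Z=6, E=13, B=31, X=34 → choose Z (6).
From Z: E=19, X=28, B=34 → choose E (19).
From E: X=29, B=38 → choose X (29).
From X: B=9 → choose B (9).
NN route Base → V → Z → E → X → B → Base costs 112.
Optimal: Base → B → X → E → V → Z → Base costs 108 (by enumerating all 60 distinct tours).
Excess = 112 − 108 = 4.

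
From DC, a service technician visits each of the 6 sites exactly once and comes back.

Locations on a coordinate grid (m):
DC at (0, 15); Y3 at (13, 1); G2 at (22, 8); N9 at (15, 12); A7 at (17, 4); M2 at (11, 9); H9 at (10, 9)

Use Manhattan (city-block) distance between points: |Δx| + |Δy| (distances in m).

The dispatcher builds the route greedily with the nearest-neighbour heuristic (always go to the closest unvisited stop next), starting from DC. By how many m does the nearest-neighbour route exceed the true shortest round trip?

From DC: H9=16, M2=17, N9=18, Y3=27, A7=28, G2=29 → choose H9 (16).
From H9: M2=1, N9=8, Y3=11, A7=12, G2=13 → choose M2 (1).
From M2: N9=7, Y3=10, A7=11, G2=12 → choose N9 (7).
From N9: A7=10, G2=11, Y3=13 → choose A7 (10).
From A7: Y3=7, G2=9 → choose Y3 (7).
From Y3: G2=16 → choose G2 (16).
NN route DC → H9 → M2 → N9 → A7 → Y3 → G2 → DC costs 86.
Optimal: DC → N9 → G2 → A7 → Y3 → M2 → H9 → DC costs 72 (by enumerating all 360 distinct tours).
Excess = 86 − 72 = 14.

Excess over optimum: 14 m.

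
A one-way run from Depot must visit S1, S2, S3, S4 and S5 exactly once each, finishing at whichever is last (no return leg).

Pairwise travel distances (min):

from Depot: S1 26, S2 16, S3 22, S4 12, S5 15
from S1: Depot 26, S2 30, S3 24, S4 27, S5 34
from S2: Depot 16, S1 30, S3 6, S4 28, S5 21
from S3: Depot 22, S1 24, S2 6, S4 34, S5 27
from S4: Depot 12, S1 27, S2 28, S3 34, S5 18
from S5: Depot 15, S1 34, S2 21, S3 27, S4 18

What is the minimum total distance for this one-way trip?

Shortest open route: 81 min.

There are 5! = 120 possible orderings.
Depot → S1 → S2 → S3 → S4 → S5: 26+30+6+34+18 = 114
Depot → S1 → S2 → S3 → S5 → S4: 26+30+6+27+18 = 107
Depot → S1 → S2 → S4 → S3 → S5: 26+30+28+34+27 = 145
Depot → S1 → S2 → S4 → S5 → S3: 26+30+28+18+27 = 129
Depot → S1 → S2 → S5 → S3 → S4: 26+30+21+27+34 = 138
Depot → S1 → S2 → S5 → S4 → S3: 26+30+21+18+34 = 129
Depot → S1 → S3 → S2 → S4 → S5: 26+24+6+28+18 = 102
Depot → S1 → S3 → S2 → S5 → S4: 26+24+6+21+18 = 95
Depot → S1 → S3 → S4 → S2 → S5: 26+24+34+28+21 = 133
Depot → S1 → S3 → S4 → S5 → S2: 26+24+34+18+21 = 123
Depot → S1 → S3 → S5 → S2 → S4: 26+24+27+21+28 = 126
Depot → S1 → S3 → S5 → S4 → S2: 26+24+27+18+28 = 123
Depot → S1 → S4 → S2 → S3 → S5: 26+27+28+6+27 = 114
Depot → S1 → S4 → S2 → S5 → S3: 26+27+28+21+27 = 129
… (106 more)
Depot → S4 → S5 → S2 → S3 → S1: 12+18+21+6+24 = 81  ← best
The minimum is 81.
One shortest path: Depot → S4 → S5 → S2 → S3 → S1.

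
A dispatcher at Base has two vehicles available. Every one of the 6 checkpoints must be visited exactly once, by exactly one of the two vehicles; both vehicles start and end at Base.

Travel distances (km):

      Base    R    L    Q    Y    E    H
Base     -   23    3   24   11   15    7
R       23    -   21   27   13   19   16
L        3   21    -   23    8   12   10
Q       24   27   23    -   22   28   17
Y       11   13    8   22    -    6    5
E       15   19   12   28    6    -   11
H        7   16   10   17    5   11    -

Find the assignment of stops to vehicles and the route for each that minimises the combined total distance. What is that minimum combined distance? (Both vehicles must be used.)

91 km — the smallest possible combined total.

There are 2^5 − 1 = 31 ways to divide the 6 stops into two non-empty groups. For each, the best each vehicle can do is its own shortest tour through its group:
  {R} + {L, Q, Y, E, H}: 46 + 67 = 113
  {L} + {R, Q, Y, E, H}: 6 + 85 = 91
  {R, L} + {Q, Y, E, H}: 47 + 67 = 114
  {Q} + {R, L, Y, E, H}: 48 + 57 = 105
  {R, Q} + {L, Y, E, H}: 74 + 33 = 107
  {L, Q} + {R, Y, E, H}: 50 + 57 = 107
  … (31 splits in total)
Best: vehicle 1 Base → L → Base = 6; vehicle 2 Base → E → Y → R → Q → H → Base = 85; combined 91.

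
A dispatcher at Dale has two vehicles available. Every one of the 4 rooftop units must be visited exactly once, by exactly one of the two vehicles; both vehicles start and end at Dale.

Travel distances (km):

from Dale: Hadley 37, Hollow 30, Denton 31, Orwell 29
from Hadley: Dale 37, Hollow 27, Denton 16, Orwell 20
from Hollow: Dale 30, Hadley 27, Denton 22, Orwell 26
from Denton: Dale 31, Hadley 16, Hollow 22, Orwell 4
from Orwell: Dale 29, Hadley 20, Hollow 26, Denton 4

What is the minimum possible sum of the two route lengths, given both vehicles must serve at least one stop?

Check every non-empty split of the stops between the two vehicles; for each half take its own optimal tour:
  {Hadley} + {Hollow, Denton, Orwell}: 74 + 85 = 159
  {Hollow} + {Hadley, Denton, Orwell}: 60 + 86 = 146
  {Hadley, Hollow} + {Denton, Orwell}: 94 + 64 = 158
  {Denton} + {Hadley, Hollow, Orwell}: 62 + 106 = 168
  {Hadley, Denton} + {Hollow, Orwell}: 84 + 85 = 169
  {Hollow, Denton} + {Hadley, Orwell}: 83 + 86 = 169
  … (7 splits in total)
Best: vehicle 1 Dale → Hollow → Dale = 60; vehicle 2 Dale → Hadley → Denton → Orwell → Dale = 86; combined 146.

146 km — the smallest possible combined total.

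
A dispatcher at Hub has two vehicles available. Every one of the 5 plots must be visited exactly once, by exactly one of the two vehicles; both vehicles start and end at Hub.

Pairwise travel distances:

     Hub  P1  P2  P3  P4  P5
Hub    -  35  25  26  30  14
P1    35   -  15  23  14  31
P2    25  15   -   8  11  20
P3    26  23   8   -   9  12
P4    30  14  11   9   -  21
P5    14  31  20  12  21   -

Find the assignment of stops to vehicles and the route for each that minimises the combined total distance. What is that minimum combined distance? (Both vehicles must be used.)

Check every non-empty split of the stops between the two vehicles; for each half take its own optimal tour:
  {P1} + {P2, P3, P4, P5}: 70 + 71 = 141
  {P2} + {P1, P3, P4, P5}: 50 + 84 = 134
  {P1, P2} + {P3, P4, P5}: 75 + 65 = 140
  {P3} + {P1, P2, P4, P5}: 52 + 89 = 141
  {P1, P3} + {P2, P4, P5}: 84 + 71 = 155
  {P2, P3} + {P1, P4, P5}: 59 + 84 = 143
  … (15 splits in total)
  {P1, P2, P3, P4} + {P5}: 89 + 28 = 117  ← best
Best: vehicle 1 Hub → P2 → P1 → P4 → P3 → Hub = 89; vehicle 2 Hub → P5 → Hub = 28; combined 117.

117 — the smallest possible combined total.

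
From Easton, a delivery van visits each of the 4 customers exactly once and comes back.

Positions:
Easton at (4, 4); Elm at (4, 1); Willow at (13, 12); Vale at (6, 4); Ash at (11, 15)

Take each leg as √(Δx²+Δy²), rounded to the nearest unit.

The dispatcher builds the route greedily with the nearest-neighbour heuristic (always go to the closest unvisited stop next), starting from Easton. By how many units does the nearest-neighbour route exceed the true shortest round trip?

The nearest-neighbour route is 2 longer than optimal.

From Easton: Vale=2, Elm=3, Willow=12, Ash=13 → choose Vale (2).
From Vale: Elm=4, Willow=11, Ash=12 → choose Elm (4).
From Elm: Willow=14, Ash=16 → choose Willow (14).
From Willow: Ash=4 → choose Ash (4).
NN route Easton → Vale → Elm → Willow → Ash → Easton costs 37.
Optimal: Easton → Elm → Willow → Ash → Vale → Easton costs 35 (by enumerating all 12 distinct tours).
Excess = 37 − 35 = 2.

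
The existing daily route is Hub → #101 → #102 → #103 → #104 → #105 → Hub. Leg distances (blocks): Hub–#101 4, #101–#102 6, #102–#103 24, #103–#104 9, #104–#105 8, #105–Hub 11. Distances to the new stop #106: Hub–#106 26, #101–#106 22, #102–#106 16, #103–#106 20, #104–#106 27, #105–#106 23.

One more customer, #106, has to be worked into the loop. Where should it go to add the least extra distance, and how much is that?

Insertion cost between consecutive stops i–j is d(i,#106) + d(#106,j) − d(i,j):
  between Hub and #101: 26 + 22 − 4 = 44
  between #101 and #102: 22 + 16 − 6 = 32
  between #102 and #103: 16 + 20 − 24 = 12
  between #103 and #104: 20 + 27 − 9 = 38
  between #104 and #105: 27 + 23 − 8 = 42
  between #105 and Hub: 23 + 26 − 11 = 38
Cheapest insertion is between #102 and #103, adding 12.
New total = 62 + 12 = 74.

+12 blocks — insert #106 between #102 and #103.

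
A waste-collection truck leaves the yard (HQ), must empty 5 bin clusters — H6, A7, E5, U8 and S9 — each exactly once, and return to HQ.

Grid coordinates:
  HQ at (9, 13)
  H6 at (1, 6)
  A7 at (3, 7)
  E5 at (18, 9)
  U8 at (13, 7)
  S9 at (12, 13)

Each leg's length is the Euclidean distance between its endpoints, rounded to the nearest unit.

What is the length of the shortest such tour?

With 5 stops there are 5!/2 = 60 distinct round trips (a route and its reverse cost the same).
HQ-H6-A7-E5-U8-S9-HQ: 11+2+15+5+6+3 = 42
HQ-H6-A7-E5-S9-U8-HQ: 11+2+15+7+6+7 = 48
HQ-H6-A7-U8-E5-S9-HQ: 11+2+10+5+7+3 = 38
HQ-H6-A7-U8-S9-E5-HQ: 11+2+10+6+7+10 = 46
HQ-H6-A7-S9-E5-U8-HQ: 11+2+11+7+5+7 = 43
HQ-H6-A7-S9-U8-E5-HQ: 11+2+11+6+5+10 = 45
HQ-H6-E5-A7-U8-S9-HQ: 11+17+15+10+6+3 = 62
HQ-H6-E5-A7-S9-U8-HQ: 11+17+15+11+6+7 = 67
HQ-H6-E5-U8-A7-S9-HQ: 11+17+5+10+11+3 = 57
HQ-H6-E5-U8-S9-A7-HQ: 11+17+5+6+11+8 = 58
HQ-H6-E5-S9-A7-U8-HQ: 11+17+7+11+10+7 = 63
HQ-H6-E5-S9-U8-A7-HQ: 11+17+7+6+10+8 = 59
HQ-H6-U8-A7-E5-S9-HQ: 11+12+10+15+7+3 = 58
HQ-H6-U8-A7-S9-E5-HQ: 11+12+10+11+7+10 = 61
… (46 more)
HQ-A7-H6-U8-E5-S9-HQ: 8+2+12+5+7+3 = 37  ← best
The minimum is 37.
One optimal route: HQ → A7 → H6 → U8 → E5 → S9 → HQ (or its reverse).

37 — the shortest possible round trip.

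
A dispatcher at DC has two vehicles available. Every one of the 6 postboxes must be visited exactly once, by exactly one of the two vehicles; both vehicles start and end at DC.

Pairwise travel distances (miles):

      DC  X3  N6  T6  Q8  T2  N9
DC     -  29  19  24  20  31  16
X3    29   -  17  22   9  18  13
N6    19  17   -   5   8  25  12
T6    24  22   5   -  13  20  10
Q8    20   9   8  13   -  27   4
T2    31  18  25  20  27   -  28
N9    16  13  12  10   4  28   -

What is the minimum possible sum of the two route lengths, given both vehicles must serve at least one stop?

Check every non-empty split of the stops between the two vehicles; for each half take its own optimal tour:
  {X3} + {N6, T6, Q8, T2, N9}: 58 + 84 = 142
  {N6} + {X3, T6, Q8, T2, N9}: 38 + 91 = 129
  {X3, N6} + {T6, Q8, T2, N9}: 65 + 84 = 149
  {T6} + {X3, N6, Q8, T2, N9}: 48 + 91 = 139
  {X3, T6} + {N6, Q8, T2, N9}: 75 + 84 = 159
  {N6, T6} + {X3, Q8, T2, N9}: 48 + 78 = 126
  … (31 splits in total)
  {X3, N6, T6, Q8, T2} + {N9}: 91 + 32 = 123  ← best
Best: vehicle 1 DC → N6 → T6 → T2 → X3 → Q8 → DC = 91; vehicle 2 DC → N9 → DC = 32; combined 123.

Minimum combined distance: 123 miles.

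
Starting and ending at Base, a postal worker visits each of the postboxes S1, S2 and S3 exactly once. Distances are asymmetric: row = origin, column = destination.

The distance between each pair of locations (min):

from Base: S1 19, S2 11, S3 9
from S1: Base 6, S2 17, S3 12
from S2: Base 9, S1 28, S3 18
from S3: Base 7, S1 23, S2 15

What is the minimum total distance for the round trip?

Base - S1 - S2 - S3 - Base: 19+17+18+7 = 61
Base - S1 - S3 - S2 - Base: 19+12+15+9 = 55
Base - S2 - S1 - S3 - Base: 11+28+12+7 = 58
Base - S2 - S3 - S1 - Base: 11+18+23+6 = 58
Base - S3 - S1 - S2 - Base: 9+23+17+9 = 58
Base - S3 - S2 - S1 - Base: 9+15+28+6 = 58
The minimum is 55.
One optimal route: Base → S1 → S3 → S2 → Base.

Minimum total distance: 55 min.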